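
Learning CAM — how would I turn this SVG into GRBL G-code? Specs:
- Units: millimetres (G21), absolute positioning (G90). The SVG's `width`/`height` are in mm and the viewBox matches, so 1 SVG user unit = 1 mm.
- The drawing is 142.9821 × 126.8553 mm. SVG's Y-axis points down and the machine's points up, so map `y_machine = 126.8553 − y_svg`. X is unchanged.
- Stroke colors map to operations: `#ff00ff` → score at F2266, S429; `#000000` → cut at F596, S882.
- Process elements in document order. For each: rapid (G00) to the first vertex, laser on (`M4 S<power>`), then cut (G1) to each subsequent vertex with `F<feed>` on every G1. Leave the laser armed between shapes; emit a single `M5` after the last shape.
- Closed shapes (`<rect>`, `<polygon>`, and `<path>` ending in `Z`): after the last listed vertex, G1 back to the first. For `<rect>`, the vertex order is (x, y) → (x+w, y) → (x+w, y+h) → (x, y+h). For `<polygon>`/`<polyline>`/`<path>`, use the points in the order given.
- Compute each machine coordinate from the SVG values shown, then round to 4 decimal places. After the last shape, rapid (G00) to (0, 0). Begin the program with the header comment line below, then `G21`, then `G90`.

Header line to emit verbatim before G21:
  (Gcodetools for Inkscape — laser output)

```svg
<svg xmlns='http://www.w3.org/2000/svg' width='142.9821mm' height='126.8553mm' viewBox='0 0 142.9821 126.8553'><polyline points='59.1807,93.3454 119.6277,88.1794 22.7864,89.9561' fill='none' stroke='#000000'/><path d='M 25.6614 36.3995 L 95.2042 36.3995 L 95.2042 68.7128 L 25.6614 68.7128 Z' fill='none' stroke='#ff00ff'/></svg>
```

(Gcodetools for Inkscape — laser output)
G21
G90
G00 X59.1807 Y33.5099
M4 S882
G1 X119.6277 Y38.6759 F596
G1 X22.7864 Y36.8992 F596
G00 X25.6614 Y90.4558
M4 S429
G1 X95.2042 Y90.4558 F2266
G1 X95.2042 Y58.1425 F2266
G1 X25.6614 Y58.1425 F2266
G1 X25.6614 Y90.4558 F2266
M5
G00 X0.0000 Y0.0000

Since the viewBox matches the mm dimensions, user units are millimetres directly. The only transform is the Y-flip y_m = 126.8553 − y_svg.

Shape 1 is a open polyline drawn with `<polyline>`. Its stroke #000000 means cut at S882, F596. After flipping Y the toolpath is (59.1807,33.5099) → (119.6277,38.6759) → (22.7864,36.8992).

Shape 2 is a rectangle drawn with `<path>`. Its stroke #ff00ff means score at S429, F2266. After flipping Y the toolpath is (25.6614,90.4558) → (95.2042,90.4558) → (95.2042,58.1425) → (25.6614,58.1425) → (25.6614,90.4558), returning to the start.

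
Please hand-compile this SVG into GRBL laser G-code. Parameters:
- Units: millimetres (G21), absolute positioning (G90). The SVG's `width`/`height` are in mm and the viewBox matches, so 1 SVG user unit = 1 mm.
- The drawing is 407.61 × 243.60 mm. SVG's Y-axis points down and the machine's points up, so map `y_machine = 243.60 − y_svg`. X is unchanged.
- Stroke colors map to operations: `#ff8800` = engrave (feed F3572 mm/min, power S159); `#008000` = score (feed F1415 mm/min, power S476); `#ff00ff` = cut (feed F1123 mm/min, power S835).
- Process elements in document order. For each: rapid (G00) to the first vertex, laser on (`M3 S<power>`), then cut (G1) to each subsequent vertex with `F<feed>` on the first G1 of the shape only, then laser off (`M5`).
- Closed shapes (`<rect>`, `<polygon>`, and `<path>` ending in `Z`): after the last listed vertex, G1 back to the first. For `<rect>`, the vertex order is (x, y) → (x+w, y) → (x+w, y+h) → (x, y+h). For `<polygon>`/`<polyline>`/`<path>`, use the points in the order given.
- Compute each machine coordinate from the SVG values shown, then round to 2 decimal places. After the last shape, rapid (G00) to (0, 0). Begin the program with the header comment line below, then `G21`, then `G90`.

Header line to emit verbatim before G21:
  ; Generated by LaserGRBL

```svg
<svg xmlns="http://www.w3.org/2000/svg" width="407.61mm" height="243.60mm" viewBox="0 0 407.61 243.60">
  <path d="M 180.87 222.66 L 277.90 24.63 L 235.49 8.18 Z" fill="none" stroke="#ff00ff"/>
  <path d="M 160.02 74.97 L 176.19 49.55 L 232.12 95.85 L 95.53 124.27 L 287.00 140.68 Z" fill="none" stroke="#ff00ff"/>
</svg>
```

; Generated by LaserGRBL
G21
G90
G00 X180.87 Y20.94
M3 S835
G1 X277.90 Y218.97 F1123
G1 X235.49 Y235.42
G1 X180.87 Y20.94
M5
G00 X160.02 Y168.63
M3 S835
G1 X176.19 Y194.05 F1123
G1 X232.12 Y147.75
G1 X95.53 Y119.33
G1 X287.00 Y102.92
G1 X160.02 Y168.63
M5
G00 X0.00 Y0.00

viewBox `0 0 407.61 243.60` with mm width/height → 1 unit = 1 mm. Flip: y_m = 243.60 − y_svg.

**Shape 1** — `<path>` closed polygon, stroke `#ff00ff` → cut (S835, F1123). Machine vertices: (180.87,20.94) → (277.90,218.97) → (235.49,235.42) → (180.87,20.94). Closed: final G1 returns to the first vertex.

**Shape 2** — `<path>` closed polygon, stroke `#ff00ff` → cut (S835, F1123). Machine vertices: (160.02,168.63) → (176.19,194.05) → (232.12,147.75) → (95.53,119.33) → (287.00,102.92) → (160.02,168.63). Closed: final G1 returns to the first vertex.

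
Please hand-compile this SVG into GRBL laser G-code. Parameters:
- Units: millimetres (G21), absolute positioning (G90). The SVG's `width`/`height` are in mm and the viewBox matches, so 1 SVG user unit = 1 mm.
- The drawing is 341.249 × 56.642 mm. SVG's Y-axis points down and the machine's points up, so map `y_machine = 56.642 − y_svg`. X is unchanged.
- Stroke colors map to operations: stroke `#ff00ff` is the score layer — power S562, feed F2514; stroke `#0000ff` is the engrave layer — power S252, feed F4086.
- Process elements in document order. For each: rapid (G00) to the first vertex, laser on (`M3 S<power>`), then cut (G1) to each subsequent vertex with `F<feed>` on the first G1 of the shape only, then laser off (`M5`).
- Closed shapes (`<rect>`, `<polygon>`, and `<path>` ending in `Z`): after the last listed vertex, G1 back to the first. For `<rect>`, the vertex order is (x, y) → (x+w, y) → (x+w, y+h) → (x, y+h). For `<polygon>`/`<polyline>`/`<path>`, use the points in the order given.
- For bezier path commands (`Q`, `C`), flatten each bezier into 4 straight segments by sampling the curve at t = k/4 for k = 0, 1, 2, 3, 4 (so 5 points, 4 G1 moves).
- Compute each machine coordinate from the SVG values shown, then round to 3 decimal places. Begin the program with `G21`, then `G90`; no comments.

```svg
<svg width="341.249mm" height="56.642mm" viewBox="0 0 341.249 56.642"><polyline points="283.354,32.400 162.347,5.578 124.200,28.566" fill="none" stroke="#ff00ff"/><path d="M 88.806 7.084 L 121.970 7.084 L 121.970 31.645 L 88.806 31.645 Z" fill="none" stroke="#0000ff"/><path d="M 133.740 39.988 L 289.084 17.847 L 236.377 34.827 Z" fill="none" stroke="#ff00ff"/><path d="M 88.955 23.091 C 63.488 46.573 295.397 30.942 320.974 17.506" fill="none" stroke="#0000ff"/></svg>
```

G21
G90
G00 X283.354 Y24.242
M3 S562
G1 X162.347 Y51.064 F2514
G1 X124.200 Y28.076
M5
G00 X88.806 Y49.558
M3 S252
G1 X121.970 Y49.558 F4086
G1 X121.970 Y24.997
G1 X88.806 Y24.997
G1 X88.806 Y49.558
M5
G00 X133.740 Y16.654
M3 S562
G1 X289.084 Y38.795 F2514
G1 X236.377 Y21.815
G1 X133.740 Y16.654
M5
G00 X88.955 Y33.551
M3 S252
G1 X110.867 Y22.628 F4086
G1 X185.823 Y22.499
G1 X270.349 Y29.293
G1 X320.974 Y39.136
M5

viewBox `0 0 341.249 56.642` with mm width/height → 1 unit = 1 mm. Flip: y_m = 56.642 − y_svg.

**Shape 1** — `<polyline>` open polyline, stroke `#ff00ff` → score (S562, F2514). Machine vertices: (283.354,24.242) → (162.347,51.064) → (124.200,28.076). Open path.

**Shape 2** — `<path>` rectangle, stroke `#0000ff` → engrave (S252, F4086). Machine vertices: (88.806,49.558) → (121.970,49.558) → (121.970,24.997) → (88.806,24.997) → (88.806,49.558). Closed: final G1 returns to the first vertex.

**Shape 3** — `<path>` closed polygon, stroke `#ff00ff` → score (S562, F2514). Machine vertices: (133.740,16.654) → (289.084,38.795) → (236.377,21.815) → (133.740,16.654). Closed: final G1 returns to the first vertex.

**Shape 4** — `<path>` cubic bezier, stroke `#0000ff` → engrave (S252, F4086). Control points (SVG): P0=(88.955,23.091), P1=(63.488,46.573), P2=(295.397,30.942), P3=(320.974,17.506); sampled at t=k/4. Machine vertices: (88.955,33.551) → (110.867,22.628) → (185.823,22.499) → (270.349,29.293) → (320.974,39.136). Open path.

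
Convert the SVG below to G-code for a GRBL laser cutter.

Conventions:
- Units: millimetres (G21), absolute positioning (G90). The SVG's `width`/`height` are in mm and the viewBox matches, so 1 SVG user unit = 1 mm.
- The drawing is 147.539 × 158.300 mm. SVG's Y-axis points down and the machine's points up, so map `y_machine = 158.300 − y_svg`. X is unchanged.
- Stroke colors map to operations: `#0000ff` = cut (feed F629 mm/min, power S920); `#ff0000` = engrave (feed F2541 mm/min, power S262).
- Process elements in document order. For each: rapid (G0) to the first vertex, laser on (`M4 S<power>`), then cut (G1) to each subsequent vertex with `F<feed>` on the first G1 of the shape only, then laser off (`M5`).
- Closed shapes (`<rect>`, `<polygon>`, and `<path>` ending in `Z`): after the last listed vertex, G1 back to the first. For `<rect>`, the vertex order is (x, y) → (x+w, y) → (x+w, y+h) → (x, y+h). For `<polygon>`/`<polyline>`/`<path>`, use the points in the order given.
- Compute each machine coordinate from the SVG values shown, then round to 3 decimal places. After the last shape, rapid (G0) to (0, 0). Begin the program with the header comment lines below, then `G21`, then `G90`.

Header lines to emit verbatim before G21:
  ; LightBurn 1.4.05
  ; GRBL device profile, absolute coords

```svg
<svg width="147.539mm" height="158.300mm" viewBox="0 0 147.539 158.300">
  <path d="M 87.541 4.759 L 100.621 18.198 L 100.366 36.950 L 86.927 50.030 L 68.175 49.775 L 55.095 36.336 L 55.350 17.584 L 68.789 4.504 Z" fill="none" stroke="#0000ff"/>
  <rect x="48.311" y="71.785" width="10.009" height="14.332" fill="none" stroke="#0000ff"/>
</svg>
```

1 u = 1 mm; y_m = 158.300 − y.

[1] `<path>` regular polygon, #0000ff→cut S920 F629: (87.541,153.541) → (100.621,140.102) → (100.366,121.350) → (86.927,108.270) → (68.175,108.525) → (55.095,121.964) → (55.350,140.716) → (68.789,153.796) → (87.541,153.541) (closed)

[2] `<rect>` rectangle, #0000ff→cut S920 F629: (48.311,86.515) → (58.320,86.515) → (58.320,72.183) → (48.311,72.183) → (48.311,86.515) (closed)

; LightBurn 1.4.05
; GRBL device profile, absolute coords
G21
G90
G0 X87.541 Y153.541
M4 S920
G1 X100.621 Y140.102 F629
G1 X100.366 Y121.350
G1 X86.927 Y108.270
G1 X68.175 Y108.525
G1 X55.095 Y121.964
G1 X55.350 Y140.716
G1 X68.789 Y153.796
G1 X87.541 Y153.541
M5
G0 X48.311 Y86.515
M4 S920
G1 X58.320 Y86.515 F629
G1 X58.320 Y72.183
G1 X48.311 Y72.183
G1 X48.311 Y86.515
M5
G0 X0.000 Y0.000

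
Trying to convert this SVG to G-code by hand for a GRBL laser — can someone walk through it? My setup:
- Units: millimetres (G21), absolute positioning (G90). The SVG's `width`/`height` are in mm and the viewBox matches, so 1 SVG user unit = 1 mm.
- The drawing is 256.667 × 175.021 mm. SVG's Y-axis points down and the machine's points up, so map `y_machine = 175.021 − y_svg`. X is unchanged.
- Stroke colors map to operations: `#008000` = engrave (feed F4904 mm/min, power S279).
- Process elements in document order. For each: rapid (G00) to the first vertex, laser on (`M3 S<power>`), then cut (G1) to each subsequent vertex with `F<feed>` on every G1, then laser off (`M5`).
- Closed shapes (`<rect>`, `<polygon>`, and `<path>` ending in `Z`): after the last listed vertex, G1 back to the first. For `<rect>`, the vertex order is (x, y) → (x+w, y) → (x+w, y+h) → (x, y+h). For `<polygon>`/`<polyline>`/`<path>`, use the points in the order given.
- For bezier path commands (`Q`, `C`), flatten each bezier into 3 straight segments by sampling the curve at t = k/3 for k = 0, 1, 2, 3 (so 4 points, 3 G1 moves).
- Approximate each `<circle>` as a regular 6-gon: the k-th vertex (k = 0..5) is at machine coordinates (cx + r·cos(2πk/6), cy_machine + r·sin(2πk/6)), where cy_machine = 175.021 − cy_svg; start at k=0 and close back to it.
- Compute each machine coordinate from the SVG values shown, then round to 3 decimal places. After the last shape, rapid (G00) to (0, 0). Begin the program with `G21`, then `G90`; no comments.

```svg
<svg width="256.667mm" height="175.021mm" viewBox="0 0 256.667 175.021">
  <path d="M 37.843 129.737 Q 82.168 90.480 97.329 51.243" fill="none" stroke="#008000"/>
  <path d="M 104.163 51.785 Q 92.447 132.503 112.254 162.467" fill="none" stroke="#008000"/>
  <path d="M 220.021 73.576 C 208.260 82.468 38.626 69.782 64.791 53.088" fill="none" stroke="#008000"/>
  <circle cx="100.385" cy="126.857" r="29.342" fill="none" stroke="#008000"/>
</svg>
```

G21
G90
G00 X37.843 Y45.284
M3 S279
G1 X64.153 Y71.453 F4904
G1 X83.981 Y97.618 F4904
G1 X97.329 Y123.778 F4904
M5
G00 X104.163 Y123.236
M3 S279
G1 X99.855 Y75.063 F4904
G1 X102.552 Y38.169 F4904
G1 X112.254 Y12.554 F4904
M5
G00 X220.021 Y101.445
M3 S279
G1 X168.735 Y99.095 F4904
G1 X90.793 Y107.226 F4904
G1 X64.791 Y121.933 F4904
M5
G00 X129.727 Y48.164
M3 S279
G1 X115.056 Y73.575 F4904
G1 X85.714 Y73.575 F4904
G1 X71.043 Y48.164 F4904
G1 X85.714 Y22.753 F4904
G1 X115.056 Y22.753 F4904
G1 X129.727 Y48.164 F4904
M5
G00 X0.000 Y0.000

viewBox `0 0 256.667 175.021` with mm width/height → 1 unit = 1 mm. Flip: y_m = 175.021 − y_svg.

**Shape 1** — `<path>` quadratic bezier, stroke `#008000` → engrave (S279, F4904). Control points (SVG): P0=(37.843,129.737), P1=(82.168,90.480), P2=(97.329,51.243); sampled at t=k/3. Machine vertices: (37.843,45.284) → (64.153,71.453) → (83.981,97.618) → (97.329,123.778). Open path.

**Shape 2** — `<path>` quadratic bezier, stroke `#008000` → engrave (S279, F4904). Control points (SVG): P0=(104.163,51.785), P1=(92.447,132.503), P2=(112.254,162.467); sampled at t=k/3. Machine vertices: (104.163,123.236) → (99.855,75.063) → (102.552,38.169) → (112.254,12.554). Open path.

**Shape 3** — `<path>` cubic bezier, stroke `#008000` → engrave (S279, F4904). Control points (SVG): P0=(220.021,73.576), P1=(208.260,82.468), P2=(38.626,69.782), P3=(64.791,53.088); sampled at t=k/3. Machine vertices: (220.021,101.445) → (168.735,99.095) → (90.793,107.226) → (64.791,121.933). Open path.

**Shape 4** — `<circle>` circle, stroke `#008000` → engrave (S279, F4904). Machine vertices: (129.727,48.164) → (115.056,73.575) → (85.714,73.575) → (71.043,48.164) → (85.714,22.753) → (115.056,22.753) → (129.727,48.164). Closed: final G1 returns to the first vertex.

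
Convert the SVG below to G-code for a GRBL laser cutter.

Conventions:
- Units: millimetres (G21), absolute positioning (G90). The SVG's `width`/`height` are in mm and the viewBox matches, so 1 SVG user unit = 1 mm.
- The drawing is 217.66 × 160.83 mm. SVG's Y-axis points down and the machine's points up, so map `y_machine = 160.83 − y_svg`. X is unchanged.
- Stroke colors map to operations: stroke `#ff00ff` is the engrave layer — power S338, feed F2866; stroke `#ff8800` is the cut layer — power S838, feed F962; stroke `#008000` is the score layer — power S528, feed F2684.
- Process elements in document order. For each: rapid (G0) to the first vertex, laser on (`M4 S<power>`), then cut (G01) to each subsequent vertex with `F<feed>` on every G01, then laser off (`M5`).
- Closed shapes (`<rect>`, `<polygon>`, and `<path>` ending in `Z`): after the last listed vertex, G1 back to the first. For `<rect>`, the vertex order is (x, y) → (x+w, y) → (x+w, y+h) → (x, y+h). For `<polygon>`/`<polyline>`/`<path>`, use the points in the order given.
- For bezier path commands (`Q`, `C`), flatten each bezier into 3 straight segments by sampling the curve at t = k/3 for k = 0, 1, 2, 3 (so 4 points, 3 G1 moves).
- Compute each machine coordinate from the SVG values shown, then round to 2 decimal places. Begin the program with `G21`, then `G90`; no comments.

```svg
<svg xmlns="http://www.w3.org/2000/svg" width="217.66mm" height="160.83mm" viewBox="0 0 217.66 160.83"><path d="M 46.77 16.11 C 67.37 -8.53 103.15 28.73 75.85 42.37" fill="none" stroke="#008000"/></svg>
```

G21
G90
G0 X46.77 Y144.72
M4 S528
G01 X69.53 Y151.89 F2684
G01 X85.02 Y136.81 F2684
G01 X75.85 Y118.46 F2684
M5

viewBox `0 0 217.66 160.83` with mm width/height → 1 unit = 1 mm. Flip: y_m = 160.83 − y_svg.

**Shape 1** — `<path>` cubic bezier, stroke `#008000` → score (S528, F2684). Control points (SVG): P0=(46.77,16.11), P1=(67.37,-8.53), P2=(103.15,28.73), P3=(75.85,42.37); sampled at t=k/3. Machine vertices: (46.77,144.72) → (69.53,151.89) → (85.02,136.81) → (75.85,118.46). Open path.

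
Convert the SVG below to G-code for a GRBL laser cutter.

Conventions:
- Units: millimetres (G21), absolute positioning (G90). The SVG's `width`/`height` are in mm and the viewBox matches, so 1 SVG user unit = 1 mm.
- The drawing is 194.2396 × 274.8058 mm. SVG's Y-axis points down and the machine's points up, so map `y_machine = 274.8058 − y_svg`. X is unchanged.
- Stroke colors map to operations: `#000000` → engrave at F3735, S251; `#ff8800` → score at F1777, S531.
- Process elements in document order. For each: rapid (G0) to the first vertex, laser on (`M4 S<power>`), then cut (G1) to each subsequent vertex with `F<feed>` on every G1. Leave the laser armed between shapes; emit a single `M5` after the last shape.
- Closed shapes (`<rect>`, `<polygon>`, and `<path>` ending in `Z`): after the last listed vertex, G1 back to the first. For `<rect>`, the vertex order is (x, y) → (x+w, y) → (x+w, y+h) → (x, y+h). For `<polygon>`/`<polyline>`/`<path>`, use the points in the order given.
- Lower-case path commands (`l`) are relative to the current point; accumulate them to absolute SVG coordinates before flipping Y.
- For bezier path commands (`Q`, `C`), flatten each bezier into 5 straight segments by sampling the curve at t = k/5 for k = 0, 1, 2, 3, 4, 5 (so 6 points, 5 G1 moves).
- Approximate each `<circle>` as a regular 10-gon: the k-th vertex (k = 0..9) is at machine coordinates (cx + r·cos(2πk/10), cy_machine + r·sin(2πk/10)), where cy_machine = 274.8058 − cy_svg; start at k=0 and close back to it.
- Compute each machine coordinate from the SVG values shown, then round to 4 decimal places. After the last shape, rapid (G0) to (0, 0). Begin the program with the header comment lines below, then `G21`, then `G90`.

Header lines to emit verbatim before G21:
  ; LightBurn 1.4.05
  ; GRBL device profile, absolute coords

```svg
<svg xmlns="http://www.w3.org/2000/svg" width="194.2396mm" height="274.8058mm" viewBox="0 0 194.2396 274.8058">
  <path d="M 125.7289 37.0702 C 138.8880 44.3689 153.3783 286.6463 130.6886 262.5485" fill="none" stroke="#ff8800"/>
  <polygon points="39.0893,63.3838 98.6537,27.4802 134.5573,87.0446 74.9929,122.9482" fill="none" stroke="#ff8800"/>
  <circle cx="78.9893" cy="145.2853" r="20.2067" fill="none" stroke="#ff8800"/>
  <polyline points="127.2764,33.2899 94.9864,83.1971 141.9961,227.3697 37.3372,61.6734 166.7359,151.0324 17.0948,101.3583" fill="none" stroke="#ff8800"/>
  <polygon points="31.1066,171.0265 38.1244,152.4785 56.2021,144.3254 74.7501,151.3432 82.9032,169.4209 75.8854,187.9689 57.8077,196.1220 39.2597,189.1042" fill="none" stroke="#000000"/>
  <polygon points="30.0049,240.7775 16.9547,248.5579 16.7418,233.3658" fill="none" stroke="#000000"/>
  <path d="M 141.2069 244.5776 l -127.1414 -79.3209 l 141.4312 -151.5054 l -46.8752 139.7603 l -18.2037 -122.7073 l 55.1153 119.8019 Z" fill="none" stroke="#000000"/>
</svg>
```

viewBox `0 0 194.2396 274.8058` with mm width/height → 1 unit = 1 mm. Flip: y_m = 274.8058 − y_svg.

**Shape 1** — `<path>` cubic bezier, stroke `#ff8800` → score (S531, F1777). Control points (SVG): P0=(125.7289,37.0702), P1=(138.8880,44.3689), P2=(153.3783,286.6463), P3=(130.6886,262.5485); sampled at t=k/5. Machine vertices: (125.7289,237.7356) → (133.4760,209.1698) → (139.6941,148.2740) → (142.5346,79.1134) → (140.1489,25.7528) → (130.6886,12.2573). Open path.

**Shape 2** — `<polygon>` regular polygon, stroke `#ff8800` → score (S531, F1777). Machine vertices: (39.0893,211.4220) → (98.6537,247.3256) → (134.5573,187.7612) → (74.9929,151.8576) → (39.0893,211.4220). Closed: final G1 returns to the first vertex.

**Shape 3** — `<circle>` circle, stroke `#ff8800` → score (S531, F1777). Machine vertices: (99.1960,129.5205) → (95.3369,141.3977) → (85.2335,148.7382) → (72.7451,148.7382) → (62.6417,141.3977) → (58.7826,129.5205) → (62.6417,117.6433) → (72.7451,110.3028) → (85.2335,110.3028) → (95.3369,117.6433) → (99.1960,129.5205). Closed: final G1 returns to the first vertex.

**Shape 4** — `<polyline>` open polyline, stroke `#ff8800` → score (S531, F1777). Machine vertices: (127.2764,241.5159) → (94.9864,191.6087) → (141.9961,47.4361) → (37.3372,213.1324) → (166.7359,123.7734) → (17.0948,173.4475). Open path.

**Shape 5** — `<polygon>` regular polygon, stroke `#000000` → engrave (S251, F3735). Machine vertices: (31.1066,103.7793) → (38.1244,122.3273) → (56.2021,130.4804) → (74.7501,123.4626) → (82.9032,105.3849) → (75.8854,86.8369) → (57.8077,78.6838) → (39.2597,85.7016) → (31.1066,103.7793). Closed: final G1 returns to the first vertex.

**Shape 6** — `<polygon>` regular polygon, stroke `#000000` → engrave (S251, F3735). Machine vertices: (30.0049,34.0283) → (16.9547,26.2479) → (16.7418,41.4400) → (30.0049,34.0283). Closed: final G1 returns to the first vertex.

**Shape 7** — `<path>` closed polygon, stroke `#000000` → engrave (S251, F3735). Machine vertices: (141.2069,30.2282) → (14.0655,109.5491) → (155.4967,261.0545) → (108.6215,121.2942) → (90.4178,244.0015) → (145.5331,124.1996) → (141.2069,30.2282). Closed: final G1 returns to the first vertex.

; LightBurn 1.4.05
; GRBL device profile, absolute coords
G21
G90
G0 X125.7289 Y237.7356
M4 S531
G1 X133.4760 Y209.1698 F1777
G1 X139.6941 Y148.2740 F1777
G1 X142.5346 Y79.1134 F1777
G1 X140.1489 Y25.7528 F1777
G1 X130.6886 Y12.2573 F1777
G0 X39.0893 Y211.4220
M4 S531
G1 X98.6537 Y247.3256 F1777
G1 X134.5573 Y187.7612 F1777
G1 X74.9929 Y151.8576 F1777
G1 X39.0893 Y211.4220 F1777
G0 X99.1960 Y129.5205
M4 S531
G1 X95.3369 Y141.3977 F1777
G1 X85.2335 Y148.7382 F1777
G1 X72.7451 Y148.7382 F1777
G1 X62.6417 Y141.3977 F1777
G1 X58.7826 Y129.5205 F1777
G1 X62.6417 Y117.6433 F1777
G1 X72.7451 Y110.3028 F1777
G1 X85.2335 Y110.3028 F1777
G1 X95.3369 Y117.6433 F1777
G1 X99.1960 Y129.5205 F1777
G0 X127.2764 Y241.5159
M4 S531
G1 X94.9864 Y191.6087 F1777
G1 X141.9961 Y47.4361 F1777
G1 X37.3372 Y213.1324 F1777
G1 X166.7359 Y123.7734 F1777
G1 X17.0948 Y173.4475 F1777
G0 X31.1066 Y103.7793
M4 S251
G1 X38.1244 Y122.3273 F3735
G1 X56.2021 Y130.4804 F3735
G1 X74.7501 Y123.4626 F3735
G1 X82.9032 Y105.3849 F3735
G1 X75.8854 Y86.8369 F3735
G1 X57.8077 Y78.6838 F3735
G1 X39.2597 Y85.7016 F3735
G1 X31.1066 Y103.7793 F3735
G0 X30.0049 Y34.0283
M4 S251
G1 X16.9547 Y26.2479 F3735
G1 X16.7418 Y41.4400 F3735
G1 X30.0049 Y34.0283 F3735
G0 X141.2069 Y30.2282
M4 S251
G1 X14.0655 Y109.5491 F3735
G1 X155.4967 Y261.0545 F3735
G1 X108.6215 Y121.2942 F3735
G1 X90.4178 Y244.0015 F3735
G1 X145.5331 Y124.1996 F3735
G1 X141.2069 Y30.2282 F3735
M5
G0 X0.0000 Y0.0000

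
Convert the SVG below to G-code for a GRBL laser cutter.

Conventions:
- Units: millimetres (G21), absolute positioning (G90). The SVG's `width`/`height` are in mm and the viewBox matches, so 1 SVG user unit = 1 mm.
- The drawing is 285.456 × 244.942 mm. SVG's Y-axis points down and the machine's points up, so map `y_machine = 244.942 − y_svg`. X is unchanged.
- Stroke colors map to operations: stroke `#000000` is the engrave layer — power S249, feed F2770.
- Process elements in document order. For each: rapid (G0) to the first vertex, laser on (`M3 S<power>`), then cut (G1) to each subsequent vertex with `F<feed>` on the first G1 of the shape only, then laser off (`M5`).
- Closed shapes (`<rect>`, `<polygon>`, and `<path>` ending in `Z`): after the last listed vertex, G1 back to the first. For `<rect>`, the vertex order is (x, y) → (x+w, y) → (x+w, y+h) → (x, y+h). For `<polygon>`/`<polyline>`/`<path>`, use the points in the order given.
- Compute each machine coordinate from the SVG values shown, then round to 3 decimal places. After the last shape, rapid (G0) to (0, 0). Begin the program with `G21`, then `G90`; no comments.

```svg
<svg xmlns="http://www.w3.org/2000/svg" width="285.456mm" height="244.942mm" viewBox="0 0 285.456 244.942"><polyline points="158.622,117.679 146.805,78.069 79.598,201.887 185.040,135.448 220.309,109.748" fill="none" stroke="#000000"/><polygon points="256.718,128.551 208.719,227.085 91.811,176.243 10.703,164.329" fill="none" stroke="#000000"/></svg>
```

G21
G90
G0 X158.622 Y127.263
M3 S249
G1 X146.805 Y166.873 F2770
G1 X79.598 Y43.055
G1 X185.040 Y109.494
G1 X220.309 Y135.194
M5
G0 X256.718 Y116.391
M3 S249
G1 X208.719 Y17.857 F2770
G1 X91.811 Y68.699
G1 X10.703 Y80.613
G1 X256.718 Y116.391
M5
G0 X0.000 Y0.000

Since the viewBox matches the mm dimensions, user units are millimetres directly. The only transform is the Y-flip y_m = 244.942 − y_svg.

Shape 1 is a open polyline drawn with `<polyline>`. Its stroke #000000 means engrave at S249, F2770. After flipping Y the toolpath is (158.622,127.263) → (146.805,166.873) → (79.598,43.055) → (185.040,109.494) → (220.309,135.194).

Shape 2 is a closed polygon drawn with `<polygon>`. Its stroke #000000 means engrave at S249, F2770. After flipping Y the toolpath is (256.718,116.391) → (208.719,17.857) → (91.811,68.699) → (10.703,80.613) → (256.718,116.391), returning to the start.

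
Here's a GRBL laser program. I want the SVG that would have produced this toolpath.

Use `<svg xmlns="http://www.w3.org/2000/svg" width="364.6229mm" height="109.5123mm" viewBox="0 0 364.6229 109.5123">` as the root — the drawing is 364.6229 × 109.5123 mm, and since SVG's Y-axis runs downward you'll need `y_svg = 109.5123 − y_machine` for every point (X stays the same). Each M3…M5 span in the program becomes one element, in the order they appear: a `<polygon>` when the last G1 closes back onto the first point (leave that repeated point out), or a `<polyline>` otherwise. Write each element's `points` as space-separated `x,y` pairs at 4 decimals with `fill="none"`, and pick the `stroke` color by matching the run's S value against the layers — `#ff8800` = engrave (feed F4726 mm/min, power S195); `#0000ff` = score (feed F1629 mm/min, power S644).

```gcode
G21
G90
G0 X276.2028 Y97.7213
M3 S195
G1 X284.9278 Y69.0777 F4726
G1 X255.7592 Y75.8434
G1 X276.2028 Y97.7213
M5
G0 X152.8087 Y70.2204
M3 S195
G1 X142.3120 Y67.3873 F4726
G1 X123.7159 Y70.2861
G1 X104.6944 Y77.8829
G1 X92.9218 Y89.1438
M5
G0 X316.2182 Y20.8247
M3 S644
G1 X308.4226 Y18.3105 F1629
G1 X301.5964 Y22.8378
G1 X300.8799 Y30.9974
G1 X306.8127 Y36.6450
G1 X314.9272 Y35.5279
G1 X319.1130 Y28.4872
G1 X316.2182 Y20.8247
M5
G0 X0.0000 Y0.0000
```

<svg xmlns="http://www.w3.org/2000/svg" width="364.6229mm" height="109.5123mm" viewBox="0 0 364.6229 109.5123">
  <polygon points="276.2028,11.7910 284.9278,40.4346 255.7592,33.6689" fill="none" stroke="#ff8800"/>
  <polyline points="152.8087,39.2919 142.3120,42.1250 123.7159,39.2262 104.6944,31.6294 92.9218,20.3685" fill="none" stroke="#ff8800"/>
  <polygon points="316.2182,88.6876 308.4226,91.2018 301.5964,86.6745 300.8799,78.5149 306.8127,72.8673 314.9272,73.9844 319.1130,81.0251" fill="none" stroke="#0000ff"/>
</svg>

Machine Y-up, SVG Y-down with viewBox height 109.5123, so y_svg = 109.5123 − y_machine; X carries over.

Run 1: the run's S195 means `#ff8800` (engrave). The run returns to its start, so emit a `<polygon>` with points (Y-flipped): 276.2028,11.7910 284.9278,40.4346 255.7592,33.6689.

Run 2: the run's S195 means `#ff8800` (engrave). The run is open, so emit a `<polyline>` with points (Y-flipped): 152.8087,39.2919 142.3120,42.1250 123.7159,39.2262 104.6944,31.6294 92.9218,20.3685.

Run 3: S644 ⇒ score layer `#0000ff`. The run returns to its start, so emit a `<polygon>` with points (Y-flipped): 316.2182,88.6876 308.4226,91.2018 301.5964,86.6745 300.8799,78.5149 306.8127,72.8673 314.9272,73.9844 319.1130,81.0251.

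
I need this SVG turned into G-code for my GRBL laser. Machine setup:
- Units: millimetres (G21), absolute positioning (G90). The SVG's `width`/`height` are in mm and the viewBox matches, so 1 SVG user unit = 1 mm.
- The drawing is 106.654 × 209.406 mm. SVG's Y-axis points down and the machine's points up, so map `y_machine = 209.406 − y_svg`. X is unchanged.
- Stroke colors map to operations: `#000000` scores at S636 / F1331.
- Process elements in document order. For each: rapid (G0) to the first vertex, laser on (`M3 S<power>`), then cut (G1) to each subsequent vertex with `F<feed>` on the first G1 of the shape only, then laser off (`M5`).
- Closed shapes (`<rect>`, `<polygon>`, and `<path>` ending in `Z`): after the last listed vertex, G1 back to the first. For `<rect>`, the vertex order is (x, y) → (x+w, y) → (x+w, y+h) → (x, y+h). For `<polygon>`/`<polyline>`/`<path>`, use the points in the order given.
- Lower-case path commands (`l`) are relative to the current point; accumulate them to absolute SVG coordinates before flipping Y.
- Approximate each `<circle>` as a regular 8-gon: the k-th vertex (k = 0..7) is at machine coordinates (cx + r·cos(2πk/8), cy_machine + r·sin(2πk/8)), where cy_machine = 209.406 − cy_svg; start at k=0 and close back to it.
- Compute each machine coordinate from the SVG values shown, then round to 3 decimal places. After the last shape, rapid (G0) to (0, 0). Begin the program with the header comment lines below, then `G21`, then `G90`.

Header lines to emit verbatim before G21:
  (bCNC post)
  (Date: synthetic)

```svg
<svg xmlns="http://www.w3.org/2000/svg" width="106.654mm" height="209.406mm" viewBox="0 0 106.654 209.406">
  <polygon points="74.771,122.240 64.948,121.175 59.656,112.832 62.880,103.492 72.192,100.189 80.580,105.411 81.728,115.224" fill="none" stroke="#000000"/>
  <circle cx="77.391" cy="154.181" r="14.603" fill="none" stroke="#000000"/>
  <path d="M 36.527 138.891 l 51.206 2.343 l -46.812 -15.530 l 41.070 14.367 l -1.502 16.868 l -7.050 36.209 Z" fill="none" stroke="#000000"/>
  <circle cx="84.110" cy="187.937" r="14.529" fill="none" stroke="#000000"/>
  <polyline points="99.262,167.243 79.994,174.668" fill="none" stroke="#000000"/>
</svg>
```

(bCNC post)
(Date: synthetic)
G21
G90
G0 X74.771 Y87.166
M3 S636
G1 X64.948 Y88.231 F1331
G1 X59.656 Y96.574
G1 X62.880 Y105.914
G1 X72.192 Y109.217
G1 X80.580 Y103.995
G1 X81.728 Y94.182
G1 X74.771 Y87.166
M5
G0 X91.994 Y55.225
M3 S636
G1 X87.717 Y65.551 F1331
G1 X77.391 Y69.828
G1 X67.065 Y65.551
G1 X62.788 Y55.225
G1 X67.065 Y44.899
G1 X77.391 Y40.622
G1 X87.717 Y44.899
G1 X91.994 Y55.225
M5
G0 X36.527 Y70.515
M3 S636
G1 X87.733 Y68.172 F1331
G1 X40.921 Y83.702
G1 X81.991 Y69.335
G1 X80.489 Y52.467
G1 X73.439 Y16.258
G1 X36.527 Y70.515
M5
G0 X98.639 Y21.469
M3 S636
G1 X94.384 Y31.743 F1331
G1 X84.110 Y35.998
G1 X73.836 Y31.743
G1 X69.581 Y21.469
G1 X73.836 Y11.195
G1 X84.110 Y6.940
G1 X94.384 Y11.195
G1 X98.639 Y21.469
M5
G0 X99.262 Y42.163
M3 S636
G1 X79.994 Y34.738 F1331
M5
G0 X0.000 Y0.000

viewBox `0 0 106.654 209.406` with mm width/height → 1 unit = 1 mm. Flip: y_m = 209.406 − y_svg.

**Shape 1** — `<polygon>` regular polygon, stroke `#000000` → score (S636, F1331). Machine vertices: (74.771,87.166) → (64.948,88.231) → (59.656,96.574) → (62.880,105.914) → (72.192,109.217) → (80.580,103.995) → (81.728,94.182) → (74.771,87.166). Closed: final G1 returns to the first vertex.

**Shape 2** — `<circle>` circle, stroke `#000000` → score (S636, F1331). Machine vertices: (91.994,55.225) → (87.717,65.551) → (77.391,69.828) → (67.065,65.551) → (62.788,55.225) → (67.065,44.899) → (77.391,40.622) → (87.717,44.899) → (91.994,55.225). Closed: final G1 returns to the first vertex.

**Shape 3** — `<path>` closed polygon, stroke `#000000` → score (S636, F1331). Machine vertices: (36.527,70.515) → (87.733,68.172) → (40.921,83.702) → (81.991,69.335) → (80.489,52.467) → (73.439,16.258) → (36.527,70.515). Closed: final G1 returns to the first vertex.

**Shape 4** — `<circle>` circle, stroke `#000000` → score (S636, F1331). Machine vertices: (98.639,21.469) → (94.384,31.743) → (84.110,35.998) → (73.836,31.743) → (69.581,21.469) → (73.836,11.195) → (84.110,6.940) → (94.384,11.195) → (98.639,21.469). Closed: final G1 returns to the first vertex.

**Shape 5** — `<polyline>` line segment, stroke `#000000` → score (S636, F1331). Machine vertices: (99.262,42.163) → (79.994,34.738). Open path.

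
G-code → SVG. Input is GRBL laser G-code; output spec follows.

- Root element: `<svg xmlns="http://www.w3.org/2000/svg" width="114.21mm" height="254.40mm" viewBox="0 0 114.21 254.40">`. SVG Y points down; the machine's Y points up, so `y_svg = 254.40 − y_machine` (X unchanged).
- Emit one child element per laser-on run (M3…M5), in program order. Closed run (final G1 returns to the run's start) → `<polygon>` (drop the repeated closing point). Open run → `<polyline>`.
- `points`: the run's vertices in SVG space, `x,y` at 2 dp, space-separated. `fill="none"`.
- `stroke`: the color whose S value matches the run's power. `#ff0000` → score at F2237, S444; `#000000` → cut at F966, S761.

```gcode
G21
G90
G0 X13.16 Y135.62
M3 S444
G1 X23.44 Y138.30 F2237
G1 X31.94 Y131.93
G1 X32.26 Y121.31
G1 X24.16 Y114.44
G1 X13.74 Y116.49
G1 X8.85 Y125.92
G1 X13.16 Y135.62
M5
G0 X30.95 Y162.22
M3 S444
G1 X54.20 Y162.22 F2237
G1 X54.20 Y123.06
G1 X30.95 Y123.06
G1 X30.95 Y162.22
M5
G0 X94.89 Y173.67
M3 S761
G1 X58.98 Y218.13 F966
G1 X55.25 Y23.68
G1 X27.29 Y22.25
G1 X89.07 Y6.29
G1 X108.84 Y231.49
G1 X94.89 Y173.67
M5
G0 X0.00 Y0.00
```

<svg xmlns="http://www.w3.org/2000/svg" width="114.21mm" height="254.40mm" viewBox="0 0 114.21 254.40">
  <polygon points="13.16,118.78 23.44,116.10 31.94,122.47 32.26,133.09 24.16,139.96 13.74,137.91 8.85,128.48" fill="none" stroke="#ff0000"/>
  <polygon points="30.95,92.18 54.20,92.18 54.20,131.34 30.95,131.34" fill="none" stroke="#ff0000"/>
  <polygon points="94.89,80.73 58.98,36.27 55.25,230.72 27.29,232.15 89.07,248.11 108.84,22.91" fill="none" stroke="#000000"/>
</svg>

y_svg = 254.40 − y_m.

[1] S444→`#ff0000` (score); closed run; points: 13.16,118.78 23.44,116.10 31.94,122.47 32.26,133.09 24.16,139.96 13.74,137.91 8.85,128.48

[2] S444→`#ff0000` (score); closed run; points: 30.95,92.18 54.20,92.18 54.20,131.34 30.95,131.34

[3] S761→`#000000` (cut); closed run; points: 94.89,80.73 58.98,36.27 55.25,230.72 27.29,232.15 89.07,248.11 108.84,22.91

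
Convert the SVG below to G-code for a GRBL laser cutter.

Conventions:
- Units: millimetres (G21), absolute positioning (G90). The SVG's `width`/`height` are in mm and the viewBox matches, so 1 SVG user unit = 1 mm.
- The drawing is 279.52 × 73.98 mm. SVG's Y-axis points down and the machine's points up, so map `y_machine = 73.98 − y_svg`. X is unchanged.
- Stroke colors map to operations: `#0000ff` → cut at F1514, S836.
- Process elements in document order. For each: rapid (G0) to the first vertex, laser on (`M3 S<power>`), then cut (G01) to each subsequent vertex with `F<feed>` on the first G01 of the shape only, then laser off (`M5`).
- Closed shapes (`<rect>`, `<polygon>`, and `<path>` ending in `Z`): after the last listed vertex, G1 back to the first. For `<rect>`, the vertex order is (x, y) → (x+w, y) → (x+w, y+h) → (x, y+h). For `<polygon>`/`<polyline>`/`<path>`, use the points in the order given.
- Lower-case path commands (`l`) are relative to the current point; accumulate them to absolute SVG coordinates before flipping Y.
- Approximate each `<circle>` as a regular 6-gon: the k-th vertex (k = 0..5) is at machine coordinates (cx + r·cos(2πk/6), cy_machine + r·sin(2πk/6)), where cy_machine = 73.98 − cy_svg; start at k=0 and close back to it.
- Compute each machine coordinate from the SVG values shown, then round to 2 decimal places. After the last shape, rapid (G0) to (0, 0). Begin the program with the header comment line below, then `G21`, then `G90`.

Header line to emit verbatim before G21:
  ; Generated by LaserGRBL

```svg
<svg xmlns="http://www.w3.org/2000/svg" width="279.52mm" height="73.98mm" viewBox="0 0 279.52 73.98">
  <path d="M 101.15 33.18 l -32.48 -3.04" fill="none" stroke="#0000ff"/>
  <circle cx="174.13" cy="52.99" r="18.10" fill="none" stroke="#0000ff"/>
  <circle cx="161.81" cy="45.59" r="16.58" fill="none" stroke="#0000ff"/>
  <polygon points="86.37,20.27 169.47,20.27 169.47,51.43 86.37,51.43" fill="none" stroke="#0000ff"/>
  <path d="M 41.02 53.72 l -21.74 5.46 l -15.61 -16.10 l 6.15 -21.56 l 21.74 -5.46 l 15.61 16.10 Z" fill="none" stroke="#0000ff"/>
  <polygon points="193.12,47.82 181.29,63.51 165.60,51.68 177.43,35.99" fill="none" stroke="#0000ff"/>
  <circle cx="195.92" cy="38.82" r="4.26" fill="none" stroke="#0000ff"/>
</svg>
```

viewBox `0 0 279.52 73.98` with mm width/height → 1 unit = 1 mm. Flip: y_m = 73.98 − y_svg.

**Shape 1** — `<path>` line segment, stroke `#0000ff` → cut (S836, F1514). Machine vertices: (101.15,40.80) → (68.67,43.84). Open path.

**Shape 2** — `<circle>` circle, stroke `#0000ff` → cut (S836, F1514). Machine vertices: (192.23,20.99) → (183.18,36.67) → (165.08,36.67) → (156.03,20.99) → (165.08,5.31) → (183.18,5.31) → (192.23,20.99). Closed: final G1 returns to the first vertex.

**Shape 3** — `<circle>` circle, stroke `#0000ff` → cut (S836, F1514). Machine vertices: (178.39,28.39) → (170.10,42.75) → (153.52,42.75) → (145.23,28.39) → (153.52,14.03) → (170.10,14.03) → (178.39,28.39). Closed: final G1 returns to the first vertex.

**Shape 4** — `<polygon>` rectangle, stroke `#0000ff` → cut (S836, F1514). Machine vertices: (86.37,53.71) → (169.47,53.71) → (169.47,22.55) → (86.37,22.55) → (86.37,53.71). Closed: final G1 returns to the first vertex.

**Shape 5** — `<path>` regular polygon, stroke `#0000ff` → cut (S836, F1514). Machine vertices: (41.02,20.26) → (19.28,14.80) → (3.67,30.90) → (9.82,52.46) → (31.56,57.92) → (47.17,41.82) → (41.02,20.26). Closed: final G1 returns to the first vertex.

**Shape 6** — `<polygon>` regular polygon, stroke `#0000ff` → cut (S836, F1514). Machine vertices: (193.12,26.16) → (181.29,10.47) → (165.60,22.30) → (177.43,37.99) → (193.12,26.16). Closed: final G1 returns to the first vertex.

**Shape 7** — `<circle>` circle, stroke `#0000ff` → cut (S836, F1514). Machine vertices: (200.18,35.16) → (198.05,38.85) → (193.79,38.85) → (191.66,35.16) → (193.79,31.47) → (198.05,31.47) → (200.18,35.16). Closed: final G1 returns to the first vertex.

; Generated by LaserGRBL
G21
G90
G0 X101.15 Y40.80
M3 S836
G01 X68.67 Y43.84 F1514
M5
G0 X192.23 Y20.99
M3 S836
G01 X183.18 Y36.67 F1514
G01 X165.08 Y36.67
G01 X156.03 Y20.99
G01 X165.08 Y5.31
G01 X183.18 Y5.31
G01 X192.23 Y20.99
M5
G0 X178.39 Y28.39
M3 S836
G01 X170.10 Y42.75 F1514
G01 X153.52 Y42.75
G01 X145.23 Y28.39
G01 X153.52 Y14.03
G01 X170.10 Y14.03
G01 X178.39 Y28.39
M5
G0 X86.37 Y53.71
M3 S836
G01 X169.47 Y53.71 F1514
G01 X169.47 Y22.55
G01 X86.37 Y22.55
G01 X86.37 Y53.71
M5
G0 X41.02 Y20.26
M3 S836
G01 X19.28 Y14.80 F1514
G01 X3.67 Y30.90
G01 X9.82 Y52.46
G01 X31.56 Y57.92
G01 X47.17 Y41.82
G01 X41.02 Y20.26
M5
G0 X193.12 Y26.16
M3 S836
G01 X181.29 Y10.47 F1514
G01 X165.60 Y22.30
G01 X177.43 Y37.99
G01 X193.12 Y26.16
M5
G0 X200.18 Y35.16
M3 S836
G01 X198.05 Y38.85 F1514
G01 X193.79 Y38.85
G01 X191.66 Y35.16
G01 X193.79 Y31.47
G01 X198.05 Y31.47
G01 X200.18 Y35.16
M5
G0 X0.00 Y0.00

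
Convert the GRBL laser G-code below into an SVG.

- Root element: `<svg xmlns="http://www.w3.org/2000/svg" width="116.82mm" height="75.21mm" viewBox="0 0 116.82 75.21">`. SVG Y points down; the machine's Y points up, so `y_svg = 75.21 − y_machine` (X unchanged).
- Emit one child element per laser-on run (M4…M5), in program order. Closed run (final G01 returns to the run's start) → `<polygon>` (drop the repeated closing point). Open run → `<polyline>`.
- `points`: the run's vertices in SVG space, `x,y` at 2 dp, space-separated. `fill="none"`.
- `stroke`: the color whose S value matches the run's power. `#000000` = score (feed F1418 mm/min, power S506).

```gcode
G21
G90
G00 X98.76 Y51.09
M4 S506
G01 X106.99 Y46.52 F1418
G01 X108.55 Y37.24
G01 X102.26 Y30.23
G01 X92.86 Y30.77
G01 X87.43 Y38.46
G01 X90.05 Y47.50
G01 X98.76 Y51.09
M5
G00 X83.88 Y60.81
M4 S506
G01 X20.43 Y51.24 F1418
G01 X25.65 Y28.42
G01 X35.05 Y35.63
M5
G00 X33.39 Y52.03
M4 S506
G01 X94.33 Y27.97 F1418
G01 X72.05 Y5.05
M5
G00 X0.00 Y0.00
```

<svg xmlns="http://www.w3.org/2000/svg" width="116.82mm" height="75.21mm" viewBox="0 0 116.82 75.21">
  <polygon points="98.76,24.12 106.99,28.69 108.55,37.97 102.26,44.98 92.86,44.44 87.43,36.75 90.05,27.71" fill="none" stroke="#000000"/>
  <polyline points="83.88,14.40 20.43,23.97 25.65,46.79 35.05,39.58" fill="none" stroke="#000000"/>
  <polyline points="33.39,23.18 94.33,47.24 72.05,70.16" fill="none" stroke="#000000"/>
</svg>

Each laser-on run becomes one SVG element. Flip Y back into SVG space with y_svg = 75.21 − y_machine. Every run uses S506, so all elements get stroke `#000000` (score).

Run 1: The run returns to its start, so emit a `<polygon>` with points (Y-flipped): 98.76,24.12 106.99,28.69 108.55,37.97 102.26,44.98 92.86,44.44 87.43,36.75 90.05,27.71.

Run 2: The run is open, so emit a `<polyline>` with points (Y-flipped): 83.88,14.40 20.43,23.97 25.65,46.79 35.05,39.58.

Run 3: The run is open, so emit a `<polyline>` with points (Y-flipped): 33.39,23.18 94.33,47.24 72.05,70.16.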